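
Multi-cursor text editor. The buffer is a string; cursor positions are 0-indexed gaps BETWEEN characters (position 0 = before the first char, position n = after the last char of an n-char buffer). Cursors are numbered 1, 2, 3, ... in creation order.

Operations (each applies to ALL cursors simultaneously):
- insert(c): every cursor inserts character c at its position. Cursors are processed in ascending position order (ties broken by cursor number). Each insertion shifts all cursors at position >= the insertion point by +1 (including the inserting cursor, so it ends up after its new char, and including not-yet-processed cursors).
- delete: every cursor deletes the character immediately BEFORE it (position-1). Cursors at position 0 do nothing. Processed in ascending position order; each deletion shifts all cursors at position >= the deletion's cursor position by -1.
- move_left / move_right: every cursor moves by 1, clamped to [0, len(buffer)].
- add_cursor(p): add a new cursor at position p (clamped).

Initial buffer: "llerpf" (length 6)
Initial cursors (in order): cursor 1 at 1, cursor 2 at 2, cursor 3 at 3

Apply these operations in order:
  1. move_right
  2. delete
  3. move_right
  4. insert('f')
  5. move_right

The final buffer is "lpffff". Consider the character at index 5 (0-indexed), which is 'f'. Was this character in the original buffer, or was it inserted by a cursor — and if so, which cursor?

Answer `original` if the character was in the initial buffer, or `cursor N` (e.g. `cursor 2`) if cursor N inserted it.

After op 1 (move_right): buffer="llerpf" (len 6), cursors c1@2 c2@3 c3@4, authorship ......
After op 2 (delete): buffer="lpf" (len 3), cursors c1@1 c2@1 c3@1, authorship ...
After op 3 (move_right): buffer="lpf" (len 3), cursors c1@2 c2@2 c3@2, authorship ...
After op 4 (insert('f')): buffer="lpffff" (len 6), cursors c1@5 c2@5 c3@5, authorship ..123.
After op 5 (move_right): buffer="lpffff" (len 6), cursors c1@6 c2@6 c3@6, authorship ..123.
Authorship (.=original, N=cursor N): . . 1 2 3 .
Index 5: author = original

Answer: original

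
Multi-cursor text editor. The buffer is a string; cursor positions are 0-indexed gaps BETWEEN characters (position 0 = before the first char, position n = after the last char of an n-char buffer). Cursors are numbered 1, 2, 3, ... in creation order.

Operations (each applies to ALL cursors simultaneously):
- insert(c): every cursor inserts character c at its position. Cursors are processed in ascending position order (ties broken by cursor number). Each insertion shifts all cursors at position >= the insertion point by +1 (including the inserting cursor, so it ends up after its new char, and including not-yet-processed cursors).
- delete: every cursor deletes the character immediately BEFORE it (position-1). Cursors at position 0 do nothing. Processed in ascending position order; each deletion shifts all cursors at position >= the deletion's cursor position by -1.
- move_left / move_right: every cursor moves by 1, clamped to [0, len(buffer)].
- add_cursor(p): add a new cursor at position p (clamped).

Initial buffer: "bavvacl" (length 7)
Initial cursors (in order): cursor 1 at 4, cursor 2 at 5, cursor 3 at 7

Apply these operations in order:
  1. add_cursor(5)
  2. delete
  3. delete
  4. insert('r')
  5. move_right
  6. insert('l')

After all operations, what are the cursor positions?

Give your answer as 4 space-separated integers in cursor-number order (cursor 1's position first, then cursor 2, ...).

Answer: 8 8 8 8

Derivation:
After op 1 (add_cursor(5)): buffer="bavvacl" (len 7), cursors c1@4 c2@5 c4@5 c3@7, authorship .......
After op 2 (delete): buffer="bac" (len 3), cursors c1@2 c2@2 c4@2 c3@3, authorship ...
After op 3 (delete): buffer="" (len 0), cursors c1@0 c2@0 c3@0 c4@0, authorship 
After op 4 (insert('r')): buffer="rrrr" (len 4), cursors c1@4 c2@4 c3@4 c4@4, authorship 1234
After op 5 (move_right): buffer="rrrr" (len 4), cursors c1@4 c2@4 c3@4 c4@4, authorship 1234
After op 6 (insert('l')): buffer="rrrrllll" (len 8), cursors c1@8 c2@8 c3@8 c4@8, authorship 12341234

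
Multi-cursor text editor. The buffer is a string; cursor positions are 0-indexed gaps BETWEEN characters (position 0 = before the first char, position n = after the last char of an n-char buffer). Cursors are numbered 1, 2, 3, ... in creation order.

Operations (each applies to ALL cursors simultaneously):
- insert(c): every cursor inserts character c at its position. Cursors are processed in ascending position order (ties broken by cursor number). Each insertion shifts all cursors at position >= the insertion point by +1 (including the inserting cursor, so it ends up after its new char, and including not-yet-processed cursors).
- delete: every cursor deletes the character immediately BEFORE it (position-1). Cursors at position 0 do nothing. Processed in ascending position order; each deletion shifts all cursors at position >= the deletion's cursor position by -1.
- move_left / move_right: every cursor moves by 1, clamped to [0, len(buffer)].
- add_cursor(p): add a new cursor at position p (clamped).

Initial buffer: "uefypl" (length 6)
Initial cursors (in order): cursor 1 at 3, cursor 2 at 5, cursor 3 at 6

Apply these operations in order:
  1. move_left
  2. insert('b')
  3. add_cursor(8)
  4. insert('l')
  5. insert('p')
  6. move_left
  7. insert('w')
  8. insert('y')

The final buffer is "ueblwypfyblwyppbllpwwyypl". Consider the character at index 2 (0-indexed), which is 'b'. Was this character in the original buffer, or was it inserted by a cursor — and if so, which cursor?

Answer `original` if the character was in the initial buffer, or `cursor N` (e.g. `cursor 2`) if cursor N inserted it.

After op 1 (move_left): buffer="uefypl" (len 6), cursors c1@2 c2@4 c3@5, authorship ......
After op 2 (insert('b')): buffer="uebfybpbl" (len 9), cursors c1@3 c2@6 c3@8, authorship ..1..2.3.
After op 3 (add_cursor(8)): buffer="uebfybpbl" (len 9), cursors c1@3 c2@6 c3@8 c4@8, authorship ..1..2.3.
After op 4 (insert('l')): buffer="ueblfyblpblll" (len 13), cursors c1@4 c2@8 c3@12 c4@12, authorship ..11..22.334.
After op 5 (insert('p')): buffer="ueblpfyblppbllppl" (len 17), cursors c1@5 c2@10 c3@16 c4@16, authorship ..111..222.33434.
After op 6 (move_left): buffer="ueblpfyblppbllppl" (len 17), cursors c1@4 c2@9 c3@15 c4@15, authorship ..111..222.33434.
After op 7 (insert('w')): buffer="ueblwpfyblwppbllpwwpl" (len 21), cursors c1@5 c2@11 c3@19 c4@19, authorship ..1111..2222.3343344.
After op 8 (insert('y')): buffer="ueblwypfyblwyppbllpwwyypl" (len 25), cursors c1@6 c2@13 c3@23 c4@23, authorship ..11111..22222.334334344.
Authorship (.=original, N=cursor N): . . 1 1 1 1 1 . . 2 2 2 2 2 . 3 3 4 3 3 4 3 4 4 .
Index 2: author = 1

Answer: cursor 1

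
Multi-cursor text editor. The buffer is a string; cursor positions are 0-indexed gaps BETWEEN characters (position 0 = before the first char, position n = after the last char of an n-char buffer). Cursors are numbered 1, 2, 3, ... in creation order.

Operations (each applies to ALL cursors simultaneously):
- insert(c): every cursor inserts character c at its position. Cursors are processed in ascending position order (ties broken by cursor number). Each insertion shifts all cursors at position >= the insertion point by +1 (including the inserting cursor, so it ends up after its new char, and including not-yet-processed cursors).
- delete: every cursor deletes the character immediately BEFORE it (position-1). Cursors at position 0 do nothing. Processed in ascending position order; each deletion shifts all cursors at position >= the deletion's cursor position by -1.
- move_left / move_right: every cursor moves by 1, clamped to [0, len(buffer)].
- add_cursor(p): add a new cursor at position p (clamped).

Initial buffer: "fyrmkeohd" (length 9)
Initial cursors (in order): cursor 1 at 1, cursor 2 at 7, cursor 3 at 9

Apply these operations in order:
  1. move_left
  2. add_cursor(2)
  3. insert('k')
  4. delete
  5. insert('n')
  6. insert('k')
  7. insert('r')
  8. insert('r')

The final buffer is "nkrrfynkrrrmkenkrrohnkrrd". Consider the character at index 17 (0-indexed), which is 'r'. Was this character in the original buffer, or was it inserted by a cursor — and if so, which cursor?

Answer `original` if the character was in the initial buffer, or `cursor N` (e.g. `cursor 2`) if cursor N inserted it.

After op 1 (move_left): buffer="fyrmkeohd" (len 9), cursors c1@0 c2@6 c3@8, authorship .........
After op 2 (add_cursor(2)): buffer="fyrmkeohd" (len 9), cursors c1@0 c4@2 c2@6 c3@8, authorship .........
After op 3 (insert('k')): buffer="kfykrmkekohkd" (len 13), cursors c1@1 c4@4 c2@9 c3@12, authorship 1..4....2..3.
After op 4 (delete): buffer="fyrmkeohd" (len 9), cursors c1@0 c4@2 c2@6 c3@8, authorship .........
After op 5 (insert('n')): buffer="nfynrmkenohnd" (len 13), cursors c1@1 c4@4 c2@9 c3@12, authorship 1..4....2..3.
After op 6 (insert('k')): buffer="nkfynkrmkenkohnkd" (len 17), cursors c1@2 c4@6 c2@12 c3@16, authorship 11..44....22..33.
After op 7 (insert('r')): buffer="nkrfynkrrmkenkrohnkrd" (len 21), cursors c1@3 c4@8 c2@15 c3@20, authorship 111..444....222..333.
After op 8 (insert('r')): buffer="nkrrfynkrrrmkenkrrohnkrrd" (len 25), cursors c1@4 c4@10 c2@18 c3@24, authorship 1111..4444....2222..3333.
Authorship (.=original, N=cursor N): 1 1 1 1 . . 4 4 4 4 . . . . 2 2 2 2 . . 3 3 3 3 .
Index 17: author = 2

Answer: cursor 2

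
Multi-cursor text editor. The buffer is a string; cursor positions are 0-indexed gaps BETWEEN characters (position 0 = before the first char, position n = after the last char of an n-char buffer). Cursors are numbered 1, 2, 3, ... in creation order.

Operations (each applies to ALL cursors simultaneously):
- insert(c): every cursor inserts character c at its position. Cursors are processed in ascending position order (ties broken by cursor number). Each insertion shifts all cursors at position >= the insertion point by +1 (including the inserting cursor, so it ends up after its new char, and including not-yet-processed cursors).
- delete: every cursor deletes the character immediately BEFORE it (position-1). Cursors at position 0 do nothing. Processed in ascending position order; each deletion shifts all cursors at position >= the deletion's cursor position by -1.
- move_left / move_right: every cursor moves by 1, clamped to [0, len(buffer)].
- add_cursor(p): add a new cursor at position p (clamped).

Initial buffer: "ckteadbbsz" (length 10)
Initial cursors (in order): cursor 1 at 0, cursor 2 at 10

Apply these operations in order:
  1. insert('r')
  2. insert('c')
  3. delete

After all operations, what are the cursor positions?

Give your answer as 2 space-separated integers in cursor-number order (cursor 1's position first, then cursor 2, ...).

After op 1 (insert('r')): buffer="rckteadbbszr" (len 12), cursors c1@1 c2@12, authorship 1..........2
After op 2 (insert('c')): buffer="rcckteadbbszrc" (len 14), cursors c1@2 c2@14, authorship 11..........22
After op 3 (delete): buffer="rckteadbbszr" (len 12), cursors c1@1 c2@12, authorship 1..........2

Answer: 1 12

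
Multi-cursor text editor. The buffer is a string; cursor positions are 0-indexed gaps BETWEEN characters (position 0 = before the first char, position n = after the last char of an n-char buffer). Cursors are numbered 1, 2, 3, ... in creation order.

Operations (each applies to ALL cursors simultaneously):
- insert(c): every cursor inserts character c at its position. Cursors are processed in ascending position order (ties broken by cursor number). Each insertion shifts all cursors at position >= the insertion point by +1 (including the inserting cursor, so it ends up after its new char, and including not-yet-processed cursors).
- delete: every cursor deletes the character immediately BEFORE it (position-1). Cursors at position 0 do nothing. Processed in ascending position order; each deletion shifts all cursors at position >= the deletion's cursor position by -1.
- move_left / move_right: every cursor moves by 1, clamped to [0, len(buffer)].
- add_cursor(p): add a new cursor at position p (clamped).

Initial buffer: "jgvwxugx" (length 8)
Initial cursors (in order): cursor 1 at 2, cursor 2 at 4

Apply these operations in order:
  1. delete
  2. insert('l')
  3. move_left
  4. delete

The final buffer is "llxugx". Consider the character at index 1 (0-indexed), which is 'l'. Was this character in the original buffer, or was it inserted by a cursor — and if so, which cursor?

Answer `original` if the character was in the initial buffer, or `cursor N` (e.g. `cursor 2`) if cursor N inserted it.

Answer: cursor 2

Derivation:
After op 1 (delete): buffer="jvxugx" (len 6), cursors c1@1 c2@2, authorship ......
After op 2 (insert('l')): buffer="jlvlxugx" (len 8), cursors c1@2 c2@4, authorship .1.2....
After op 3 (move_left): buffer="jlvlxugx" (len 8), cursors c1@1 c2@3, authorship .1.2....
After op 4 (delete): buffer="llxugx" (len 6), cursors c1@0 c2@1, authorship 12....
Authorship (.=original, N=cursor N): 1 2 . . . .
Index 1: author = 2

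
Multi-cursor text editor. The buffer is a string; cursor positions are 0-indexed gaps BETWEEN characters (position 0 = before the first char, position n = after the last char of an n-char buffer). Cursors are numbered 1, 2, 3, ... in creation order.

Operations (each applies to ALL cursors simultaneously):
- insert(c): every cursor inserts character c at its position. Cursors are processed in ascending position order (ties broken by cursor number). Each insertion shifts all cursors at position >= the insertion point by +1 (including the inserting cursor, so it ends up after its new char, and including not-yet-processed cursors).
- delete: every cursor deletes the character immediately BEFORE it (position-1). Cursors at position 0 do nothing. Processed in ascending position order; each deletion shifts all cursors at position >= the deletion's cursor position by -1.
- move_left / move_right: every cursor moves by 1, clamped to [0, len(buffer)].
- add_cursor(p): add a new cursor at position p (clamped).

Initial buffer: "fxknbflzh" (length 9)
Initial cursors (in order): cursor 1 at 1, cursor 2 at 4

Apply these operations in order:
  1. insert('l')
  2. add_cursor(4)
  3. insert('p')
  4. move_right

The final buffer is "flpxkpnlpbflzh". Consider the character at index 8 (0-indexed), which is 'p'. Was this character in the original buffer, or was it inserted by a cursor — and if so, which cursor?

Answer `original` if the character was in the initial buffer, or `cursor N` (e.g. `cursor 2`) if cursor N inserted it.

Answer: cursor 2

Derivation:
After op 1 (insert('l')): buffer="flxknlbflzh" (len 11), cursors c1@2 c2@6, authorship .1...2.....
After op 2 (add_cursor(4)): buffer="flxknlbflzh" (len 11), cursors c1@2 c3@4 c2@6, authorship .1...2.....
After op 3 (insert('p')): buffer="flpxkpnlpbflzh" (len 14), cursors c1@3 c3@6 c2@9, authorship .11..3.22.....
After op 4 (move_right): buffer="flpxkpnlpbflzh" (len 14), cursors c1@4 c3@7 c2@10, authorship .11..3.22.....
Authorship (.=original, N=cursor N): . 1 1 . . 3 . 2 2 . . . . .
Index 8: author = 2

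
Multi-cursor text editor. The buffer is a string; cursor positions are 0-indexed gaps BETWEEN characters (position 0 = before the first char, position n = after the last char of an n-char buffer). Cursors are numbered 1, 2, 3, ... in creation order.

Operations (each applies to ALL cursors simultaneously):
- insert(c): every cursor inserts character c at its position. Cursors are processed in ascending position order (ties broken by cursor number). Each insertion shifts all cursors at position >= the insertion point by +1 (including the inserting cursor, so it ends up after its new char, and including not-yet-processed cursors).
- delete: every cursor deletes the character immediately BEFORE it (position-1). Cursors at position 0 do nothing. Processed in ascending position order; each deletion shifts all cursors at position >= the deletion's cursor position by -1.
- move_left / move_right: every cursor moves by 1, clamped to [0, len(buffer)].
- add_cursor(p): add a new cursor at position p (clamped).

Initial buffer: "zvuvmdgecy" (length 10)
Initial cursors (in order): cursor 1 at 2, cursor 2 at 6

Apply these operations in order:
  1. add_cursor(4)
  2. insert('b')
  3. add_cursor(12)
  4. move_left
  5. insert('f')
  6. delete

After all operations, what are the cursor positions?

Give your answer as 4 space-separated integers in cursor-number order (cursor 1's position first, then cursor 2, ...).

Answer: 2 8 5 11

Derivation:
After op 1 (add_cursor(4)): buffer="zvuvmdgecy" (len 10), cursors c1@2 c3@4 c2@6, authorship ..........
After op 2 (insert('b')): buffer="zvbuvbmdbgecy" (len 13), cursors c1@3 c3@6 c2@9, authorship ..1..3..2....
After op 3 (add_cursor(12)): buffer="zvbuvbmdbgecy" (len 13), cursors c1@3 c3@6 c2@9 c4@12, authorship ..1..3..2....
After op 4 (move_left): buffer="zvbuvbmdbgecy" (len 13), cursors c1@2 c3@5 c2@8 c4@11, authorship ..1..3..2....
After op 5 (insert('f')): buffer="zvfbuvfbmdfbgefcy" (len 17), cursors c1@3 c3@7 c2@11 c4@15, authorship ..11..33..22..4..
After op 6 (delete): buffer="zvbuvbmdbgecy" (len 13), cursors c1@2 c3@5 c2@8 c4@11, authorship ..1..3..2....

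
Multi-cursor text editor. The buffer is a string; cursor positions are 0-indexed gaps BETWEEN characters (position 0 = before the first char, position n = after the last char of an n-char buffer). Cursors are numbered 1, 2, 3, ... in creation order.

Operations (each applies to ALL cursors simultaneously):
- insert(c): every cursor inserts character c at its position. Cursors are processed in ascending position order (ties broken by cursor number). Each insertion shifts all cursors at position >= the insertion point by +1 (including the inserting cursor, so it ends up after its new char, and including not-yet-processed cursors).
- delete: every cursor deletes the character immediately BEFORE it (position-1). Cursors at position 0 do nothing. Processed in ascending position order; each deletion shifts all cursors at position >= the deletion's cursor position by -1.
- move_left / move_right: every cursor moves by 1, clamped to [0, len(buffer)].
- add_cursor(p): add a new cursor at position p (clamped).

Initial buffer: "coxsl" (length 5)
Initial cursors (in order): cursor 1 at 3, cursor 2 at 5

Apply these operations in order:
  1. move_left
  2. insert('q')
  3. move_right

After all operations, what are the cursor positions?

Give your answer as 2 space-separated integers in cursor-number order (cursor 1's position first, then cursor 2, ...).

After op 1 (move_left): buffer="coxsl" (len 5), cursors c1@2 c2@4, authorship .....
After op 2 (insert('q')): buffer="coqxsql" (len 7), cursors c1@3 c2@6, authorship ..1..2.
After op 3 (move_right): buffer="coqxsql" (len 7), cursors c1@4 c2@7, authorship ..1..2.

Answer: 4 7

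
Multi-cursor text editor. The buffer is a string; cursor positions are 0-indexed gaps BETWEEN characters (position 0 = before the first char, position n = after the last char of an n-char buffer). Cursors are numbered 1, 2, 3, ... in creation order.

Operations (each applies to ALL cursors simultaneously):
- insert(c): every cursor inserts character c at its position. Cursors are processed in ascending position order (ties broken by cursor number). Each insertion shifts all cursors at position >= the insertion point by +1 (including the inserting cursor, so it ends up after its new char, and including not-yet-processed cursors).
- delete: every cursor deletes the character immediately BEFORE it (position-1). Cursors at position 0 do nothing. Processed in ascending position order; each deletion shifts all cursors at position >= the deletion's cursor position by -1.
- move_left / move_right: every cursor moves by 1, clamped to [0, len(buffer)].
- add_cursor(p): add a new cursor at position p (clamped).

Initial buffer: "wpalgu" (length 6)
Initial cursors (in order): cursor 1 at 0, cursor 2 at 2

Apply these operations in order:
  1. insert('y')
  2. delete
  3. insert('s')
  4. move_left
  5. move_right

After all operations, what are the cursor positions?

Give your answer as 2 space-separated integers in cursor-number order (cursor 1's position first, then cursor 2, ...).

Answer: 1 4

Derivation:
After op 1 (insert('y')): buffer="ywpyalgu" (len 8), cursors c1@1 c2@4, authorship 1..2....
After op 2 (delete): buffer="wpalgu" (len 6), cursors c1@0 c2@2, authorship ......
After op 3 (insert('s')): buffer="swpsalgu" (len 8), cursors c1@1 c2@4, authorship 1..2....
After op 4 (move_left): buffer="swpsalgu" (len 8), cursors c1@0 c2@3, authorship 1..2....
After op 5 (move_right): buffer="swpsalgu" (len 8), cursors c1@1 c2@4, authorship 1..2....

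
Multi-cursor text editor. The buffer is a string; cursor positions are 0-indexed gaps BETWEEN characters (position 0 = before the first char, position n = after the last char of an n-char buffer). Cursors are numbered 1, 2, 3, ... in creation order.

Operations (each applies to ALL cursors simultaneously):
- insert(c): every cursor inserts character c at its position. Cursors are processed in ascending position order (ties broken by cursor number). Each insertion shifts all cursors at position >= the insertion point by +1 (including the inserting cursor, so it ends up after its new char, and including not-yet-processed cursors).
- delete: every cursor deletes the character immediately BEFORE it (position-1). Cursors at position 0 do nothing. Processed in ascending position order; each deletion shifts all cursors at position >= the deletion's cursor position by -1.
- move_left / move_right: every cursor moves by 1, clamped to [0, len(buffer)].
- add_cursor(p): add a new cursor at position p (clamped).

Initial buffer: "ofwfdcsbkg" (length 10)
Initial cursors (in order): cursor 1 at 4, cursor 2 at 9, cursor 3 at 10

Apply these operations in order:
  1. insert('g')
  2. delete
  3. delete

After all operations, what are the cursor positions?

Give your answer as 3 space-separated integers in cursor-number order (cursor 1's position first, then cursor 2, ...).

After op 1 (insert('g')): buffer="ofwfgdcsbkggg" (len 13), cursors c1@5 c2@11 c3@13, authorship ....1.....2.3
After op 2 (delete): buffer="ofwfdcsbkg" (len 10), cursors c1@4 c2@9 c3@10, authorship ..........
After op 3 (delete): buffer="ofwdcsb" (len 7), cursors c1@3 c2@7 c3@7, authorship .......

Answer: 3 7 7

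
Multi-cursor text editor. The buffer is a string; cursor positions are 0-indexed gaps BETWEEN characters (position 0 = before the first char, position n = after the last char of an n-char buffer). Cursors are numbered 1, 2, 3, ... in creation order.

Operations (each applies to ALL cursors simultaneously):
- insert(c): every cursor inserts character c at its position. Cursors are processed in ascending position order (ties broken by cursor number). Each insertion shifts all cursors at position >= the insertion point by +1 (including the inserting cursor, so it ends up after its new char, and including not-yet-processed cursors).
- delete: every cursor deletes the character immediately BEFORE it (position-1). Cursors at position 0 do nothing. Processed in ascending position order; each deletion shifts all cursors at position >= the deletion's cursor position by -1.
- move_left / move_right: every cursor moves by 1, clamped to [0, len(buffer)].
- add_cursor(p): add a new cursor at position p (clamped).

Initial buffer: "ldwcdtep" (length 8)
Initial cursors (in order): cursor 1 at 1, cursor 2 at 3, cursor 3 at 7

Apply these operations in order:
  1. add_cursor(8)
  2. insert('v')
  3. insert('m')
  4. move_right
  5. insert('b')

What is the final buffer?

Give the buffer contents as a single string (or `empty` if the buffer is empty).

After op 1 (add_cursor(8)): buffer="ldwcdtep" (len 8), cursors c1@1 c2@3 c3@7 c4@8, authorship ........
After op 2 (insert('v')): buffer="lvdwvcdtevpv" (len 12), cursors c1@2 c2@5 c3@10 c4@12, authorship .1..2....3.4
After op 3 (insert('m')): buffer="lvmdwvmcdtevmpvm" (len 16), cursors c1@3 c2@7 c3@13 c4@16, authorship .11..22....33.44
After op 4 (move_right): buffer="lvmdwvmcdtevmpvm" (len 16), cursors c1@4 c2@8 c3@14 c4@16, authorship .11..22....33.44
After op 5 (insert('b')): buffer="lvmdbwvmcbdtevmpbvmb" (len 20), cursors c1@5 c2@10 c3@17 c4@20, authorship .11.1.22.2...33.3444

Answer: lvmdbwvmcbdtevmpbvmb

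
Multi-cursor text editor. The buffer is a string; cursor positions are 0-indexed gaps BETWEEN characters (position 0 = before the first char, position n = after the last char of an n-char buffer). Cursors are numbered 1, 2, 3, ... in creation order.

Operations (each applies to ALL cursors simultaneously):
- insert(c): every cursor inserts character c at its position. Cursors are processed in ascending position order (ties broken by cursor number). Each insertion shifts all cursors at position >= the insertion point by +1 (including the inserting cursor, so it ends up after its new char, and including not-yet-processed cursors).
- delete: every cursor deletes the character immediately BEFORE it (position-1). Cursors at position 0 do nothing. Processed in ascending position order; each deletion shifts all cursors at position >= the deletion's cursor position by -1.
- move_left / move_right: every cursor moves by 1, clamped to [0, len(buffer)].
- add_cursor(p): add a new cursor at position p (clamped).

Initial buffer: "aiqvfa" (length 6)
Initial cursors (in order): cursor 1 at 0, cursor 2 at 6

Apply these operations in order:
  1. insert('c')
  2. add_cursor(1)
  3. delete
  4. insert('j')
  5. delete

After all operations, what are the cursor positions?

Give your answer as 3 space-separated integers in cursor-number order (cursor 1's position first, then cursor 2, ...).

Answer: 0 6 0

Derivation:
After op 1 (insert('c')): buffer="caiqvfac" (len 8), cursors c1@1 c2@8, authorship 1......2
After op 2 (add_cursor(1)): buffer="caiqvfac" (len 8), cursors c1@1 c3@1 c2@8, authorship 1......2
After op 3 (delete): buffer="aiqvfa" (len 6), cursors c1@0 c3@0 c2@6, authorship ......
After op 4 (insert('j')): buffer="jjaiqvfaj" (len 9), cursors c1@2 c3@2 c2@9, authorship 13......2
After op 5 (delete): buffer="aiqvfa" (len 6), cursors c1@0 c3@0 c2@6, authorship ......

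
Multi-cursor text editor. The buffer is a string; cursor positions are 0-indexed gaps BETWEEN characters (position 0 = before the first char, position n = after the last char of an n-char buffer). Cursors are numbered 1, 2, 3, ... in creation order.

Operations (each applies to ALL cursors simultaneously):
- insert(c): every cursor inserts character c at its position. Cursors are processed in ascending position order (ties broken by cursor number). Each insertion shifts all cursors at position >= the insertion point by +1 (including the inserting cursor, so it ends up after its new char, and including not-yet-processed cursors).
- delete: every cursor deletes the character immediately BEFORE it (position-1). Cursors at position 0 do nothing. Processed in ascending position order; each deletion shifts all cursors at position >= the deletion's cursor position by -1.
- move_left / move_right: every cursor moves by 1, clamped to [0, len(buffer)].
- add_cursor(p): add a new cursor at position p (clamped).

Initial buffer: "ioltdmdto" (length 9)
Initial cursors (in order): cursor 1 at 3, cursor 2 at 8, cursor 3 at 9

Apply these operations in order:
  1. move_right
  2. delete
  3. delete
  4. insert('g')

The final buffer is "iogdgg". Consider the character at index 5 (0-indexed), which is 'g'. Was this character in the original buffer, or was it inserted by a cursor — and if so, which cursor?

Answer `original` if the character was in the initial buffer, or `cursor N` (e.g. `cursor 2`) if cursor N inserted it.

Answer: cursor 3

Derivation:
After op 1 (move_right): buffer="ioltdmdto" (len 9), cursors c1@4 c2@9 c3@9, authorship .........
After op 2 (delete): buffer="ioldmd" (len 6), cursors c1@3 c2@6 c3@6, authorship ......
After op 3 (delete): buffer="iod" (len 3), cursors c1@2 c2@3 c3@3, authorship ...
After op 4 (insert('g')): buffer="iogdgg" (len 6), cursors c1@3 c2@6 c3@6, authorship ..1.23
Authorship (.=original, N=cursor N): . . 1 . 2 3
Index 5: author = 3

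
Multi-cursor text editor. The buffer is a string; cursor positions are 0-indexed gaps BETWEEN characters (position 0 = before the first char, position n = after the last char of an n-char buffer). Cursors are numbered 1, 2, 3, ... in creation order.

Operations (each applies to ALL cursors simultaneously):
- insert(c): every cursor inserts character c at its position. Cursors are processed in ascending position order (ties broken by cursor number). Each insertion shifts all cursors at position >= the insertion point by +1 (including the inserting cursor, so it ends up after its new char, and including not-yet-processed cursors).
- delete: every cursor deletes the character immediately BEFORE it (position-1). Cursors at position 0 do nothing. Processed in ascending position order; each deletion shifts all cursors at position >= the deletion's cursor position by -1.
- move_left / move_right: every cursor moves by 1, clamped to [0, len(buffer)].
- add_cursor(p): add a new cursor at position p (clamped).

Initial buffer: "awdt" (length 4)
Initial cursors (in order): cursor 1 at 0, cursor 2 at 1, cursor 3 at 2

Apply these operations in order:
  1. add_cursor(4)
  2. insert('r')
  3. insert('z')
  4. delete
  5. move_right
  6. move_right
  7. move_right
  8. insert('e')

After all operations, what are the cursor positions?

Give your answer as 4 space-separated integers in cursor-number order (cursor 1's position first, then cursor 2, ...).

Answer: 5 8 12 12

Derivation:
After op 1 (add_cursor(4)): buffer="awdt" (len 4), cursors c1@0 c2@1 c3@2 c4@4, authorship ....
After op 2 (insert('r')): buffer="rarwrdtr" (len 8), cursors c1@1 c2@3 c3@5 c4@8, authorship 1.2.3..4
After op 3 (insert('z')): buffer="rzarzwrzdtrz" (len 12), cursors c1@2 c2@5 c3@8 c4@12, authorship 11.22.33..44
After op 4 (delete): buffer="rarwrdtr" (len 8), cursors c1@1 c2@3 c3@5 c4@8, authorship 1.2.3..4
After op 5 (move_right): buffer="rarwrdtr" (len 8), cursors c1@2 c2@4 c3@6 c4@8, authorship 1.2.3..4
After op 6 (move_right): buffer="rarwrdtr" (len 8), cursors c1@3 c2@5 c3@7 c4@8, authorship 1.2.3..4
After op 7 (move_right): buffer="rarwrdtr" (len 8), cursors c1@4 c2@6 c3@8 c4@8, authorship 1.2.3..4
After op 8 (insert('e')): buffer="rarwerdetree" (len 12), cursors c1@5 c2@8 c3@12 c4@12, authorship 1.2.13.2.434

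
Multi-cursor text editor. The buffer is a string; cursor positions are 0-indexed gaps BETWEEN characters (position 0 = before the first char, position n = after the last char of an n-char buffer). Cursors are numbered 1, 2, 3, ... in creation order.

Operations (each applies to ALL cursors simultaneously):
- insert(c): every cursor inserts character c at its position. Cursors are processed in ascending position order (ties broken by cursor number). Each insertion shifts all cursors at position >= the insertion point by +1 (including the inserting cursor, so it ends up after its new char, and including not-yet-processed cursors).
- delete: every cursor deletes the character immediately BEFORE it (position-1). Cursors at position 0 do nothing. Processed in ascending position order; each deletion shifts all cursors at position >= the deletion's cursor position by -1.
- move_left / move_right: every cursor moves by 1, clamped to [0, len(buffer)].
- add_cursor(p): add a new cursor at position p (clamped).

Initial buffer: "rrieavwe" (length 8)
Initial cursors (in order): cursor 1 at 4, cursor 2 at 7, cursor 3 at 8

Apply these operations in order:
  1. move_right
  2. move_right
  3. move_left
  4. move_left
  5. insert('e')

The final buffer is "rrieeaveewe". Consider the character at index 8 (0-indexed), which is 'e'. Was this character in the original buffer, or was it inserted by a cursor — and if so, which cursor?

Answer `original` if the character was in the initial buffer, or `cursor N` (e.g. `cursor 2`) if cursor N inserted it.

Answer: cursor 3

Derivation:
After op 1 (move_right): buffer="rrieavwe" (len 8), cursors c1@5 c2@8 c3@8, authorship ........
After op 2 (move_right): buffer="rrieavwe" (len 8), cursors c1@6 c2@8 c3@8, authorship ........
After op 3 (move_left): buffer="rrieavwe" (len 8), cursors c1@5 c2@7 c3@7, authorship ........
After op 4 (move_left): buffer="rrieavwe" (len 8), cursors c1@4 c2@6 c3@6, authorship ........
After op 5 (insert('e')): buffer="rrieeaveewe" (len 11), cursors c1@5 c2@9 c3@9, authorship ....1..23..
Authorship (.=original, N=cursor N): . . . . 1 . . 2 3 . .
Index 8: author = 3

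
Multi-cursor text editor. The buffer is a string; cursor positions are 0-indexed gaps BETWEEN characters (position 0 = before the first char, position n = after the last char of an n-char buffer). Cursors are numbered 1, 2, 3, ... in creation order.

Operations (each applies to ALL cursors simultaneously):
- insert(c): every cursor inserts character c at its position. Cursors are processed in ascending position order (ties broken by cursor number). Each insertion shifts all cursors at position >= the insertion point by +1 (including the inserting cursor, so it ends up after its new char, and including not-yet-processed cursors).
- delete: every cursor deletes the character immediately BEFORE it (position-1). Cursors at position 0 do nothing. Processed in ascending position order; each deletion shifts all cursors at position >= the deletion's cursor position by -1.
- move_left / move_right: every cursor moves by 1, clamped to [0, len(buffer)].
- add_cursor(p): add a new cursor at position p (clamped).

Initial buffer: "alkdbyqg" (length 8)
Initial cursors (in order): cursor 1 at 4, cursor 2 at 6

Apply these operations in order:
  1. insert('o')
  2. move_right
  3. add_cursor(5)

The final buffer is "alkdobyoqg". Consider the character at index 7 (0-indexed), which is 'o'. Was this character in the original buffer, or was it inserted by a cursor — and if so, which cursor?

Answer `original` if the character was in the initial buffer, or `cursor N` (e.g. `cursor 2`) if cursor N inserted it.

After op 1 (insert('o')): buffer="alkdobyoqg" (len 10), cursors c1@5 c2@8, authorship ....1..2..
After op 2 (move_right): buffer="alkdobyoqg" (len 10), cursors c1@6 c2@9, authorship ....1..2..
After op 3 (add_cursor(5)): buffer="alkdobyoqg" (len 10), cursors c3@5 c1@6 c2@9, authorship ....1..2..
Authorship (.=original, N=cursor N): . . . . 1 . . 2 . .
Index 7: author = 2

Answer: cursor 2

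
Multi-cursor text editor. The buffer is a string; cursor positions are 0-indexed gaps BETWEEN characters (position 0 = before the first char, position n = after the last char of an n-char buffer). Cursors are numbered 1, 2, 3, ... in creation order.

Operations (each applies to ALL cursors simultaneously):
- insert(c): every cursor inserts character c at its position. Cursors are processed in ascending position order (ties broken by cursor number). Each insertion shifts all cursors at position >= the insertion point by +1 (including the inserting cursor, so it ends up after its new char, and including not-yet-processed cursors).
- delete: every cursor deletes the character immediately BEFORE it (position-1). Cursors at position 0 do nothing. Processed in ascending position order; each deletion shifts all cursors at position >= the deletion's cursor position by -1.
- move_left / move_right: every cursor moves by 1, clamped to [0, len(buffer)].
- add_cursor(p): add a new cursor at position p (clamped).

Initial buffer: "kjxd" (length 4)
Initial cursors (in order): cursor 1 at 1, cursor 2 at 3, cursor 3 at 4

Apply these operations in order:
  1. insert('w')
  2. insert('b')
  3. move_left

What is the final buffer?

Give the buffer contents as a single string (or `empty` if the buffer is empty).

Answer: kwbjxwbdwb

Derivation:
After op 1 (insert('w')): buffer="kwjxwdw" (len 7), cursors c1@2 c2@5 c3@7, authorship .1..2.3
After op 2 (insert('b')): buffer="kwbjxwbdwb" (len 10), cursors c1@3 c2@7 c3@10, authorship .11..22.33
After op 3 (move_left): buffer="kwbjxwbdwb" (len 10), cursors c1@2 c2@6 c3@9, authorship .11..22.33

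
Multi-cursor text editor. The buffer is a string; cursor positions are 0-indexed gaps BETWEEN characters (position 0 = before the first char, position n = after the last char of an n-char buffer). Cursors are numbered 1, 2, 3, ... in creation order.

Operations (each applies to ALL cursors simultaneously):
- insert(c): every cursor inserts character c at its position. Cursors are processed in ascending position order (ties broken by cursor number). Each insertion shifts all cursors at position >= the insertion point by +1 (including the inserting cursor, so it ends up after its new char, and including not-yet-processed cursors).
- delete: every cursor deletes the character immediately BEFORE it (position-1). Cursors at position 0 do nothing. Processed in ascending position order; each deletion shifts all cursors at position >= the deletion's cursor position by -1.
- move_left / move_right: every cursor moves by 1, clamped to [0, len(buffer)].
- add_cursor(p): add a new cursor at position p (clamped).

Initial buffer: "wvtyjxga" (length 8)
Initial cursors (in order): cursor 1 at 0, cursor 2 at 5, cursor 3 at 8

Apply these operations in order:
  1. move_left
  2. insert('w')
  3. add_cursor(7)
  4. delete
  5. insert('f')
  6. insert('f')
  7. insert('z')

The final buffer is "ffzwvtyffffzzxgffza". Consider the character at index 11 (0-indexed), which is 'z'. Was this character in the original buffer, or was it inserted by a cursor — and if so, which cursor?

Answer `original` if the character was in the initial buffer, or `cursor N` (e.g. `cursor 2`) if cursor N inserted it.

Answer: cursor 2

Derivation:
After op 1 (move_left): buffer="wvtyjxga" (len 8), cursors c1@0 c2@4 c3@7, authorship ........
After op 2 (insert('w')): buffer="wwvtywjxgwa" (len 11), cursors c1@1 c2@6 c3@10, authorship 1....2...3.
After op 3 (add_cursor(7)): buffer="wwvtywjxgwa" (len 11), cursors c1@1 c2@6 c4@7 c3@10, authorship 1....2...3.
After op 4 (delete): buffer="wvtyxga" (len 7), cursors c1@0 c2@4 c4@4 c3@6, authorship .......
After op 5 (insert('f')): buffer="fwvtyffxgfa" (len 11), cursors c1@1 c2@7 c4@7 c3@10, authorship 1....24..3.
After op 6 (insert('f')): buffer="ffwvtyffffxgffa" (len 15), cursors c1@2 c2@10 c4@10 c3@14, authorship 11....2424..33.
After op 7 (insert('z')): buffer="ffzwvtyffffzzxgffza" (len 19), cursors c1@3 c2@13 c4@13 c3@18, authorship 111....242424..333.
Authorship (.=original, N=cursor N): 1 1 1 . . . . 2 4 2 4 2 4 . . 3 3 3 .
Index 11: author = 2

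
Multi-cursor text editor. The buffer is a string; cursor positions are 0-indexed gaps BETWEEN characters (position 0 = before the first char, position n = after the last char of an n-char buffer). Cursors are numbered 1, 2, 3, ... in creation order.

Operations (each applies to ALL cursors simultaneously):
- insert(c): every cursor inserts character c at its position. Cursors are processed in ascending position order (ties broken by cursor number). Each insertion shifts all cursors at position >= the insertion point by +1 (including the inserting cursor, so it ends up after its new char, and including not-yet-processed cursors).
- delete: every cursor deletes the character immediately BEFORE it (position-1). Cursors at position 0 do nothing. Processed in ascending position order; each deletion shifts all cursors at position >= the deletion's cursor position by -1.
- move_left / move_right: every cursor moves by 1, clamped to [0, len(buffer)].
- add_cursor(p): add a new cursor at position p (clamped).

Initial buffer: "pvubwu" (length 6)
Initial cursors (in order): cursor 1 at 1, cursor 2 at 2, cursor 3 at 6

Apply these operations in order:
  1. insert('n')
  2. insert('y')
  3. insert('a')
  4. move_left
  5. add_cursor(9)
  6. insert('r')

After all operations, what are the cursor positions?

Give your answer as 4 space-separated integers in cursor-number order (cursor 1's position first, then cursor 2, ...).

After op 1 (insert('n')): buffer="pnvnubwun" (len 9), cursors c1@2 c2@4 c3@9, authorship .1.2....3
After op 2 (insert('y')): buffer="pnyvnyubwuny" (len 12), cursors c1@3 c2@6 c3@12, authorship .11.22....33
After op 3 (insert('a')): buffer="pnyavnyaubwunya" (len 15), cursors c1@4 c2@8 c3@15, authorship .111.222....333
After op 4 (move_left): buffer="pnyavnyaubwunya" (len 15), cursors c1@3 c2@7 c3@14, authorship .111.222....333
After op 5 (add_cursor(9)): buffer="pnyavnyaubwunya" (len 15), cursors c1@3 c2@7 c4@9 c3@14, authorship .111.222....333
After op 6 (insert('r')): buffer="pnyravnyraurbwunyra" (len 19), cursors c1@4 c2@9 c4@12 c3@18, authorship .1111.2222.4...3333

Answer: 4 9 18 12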